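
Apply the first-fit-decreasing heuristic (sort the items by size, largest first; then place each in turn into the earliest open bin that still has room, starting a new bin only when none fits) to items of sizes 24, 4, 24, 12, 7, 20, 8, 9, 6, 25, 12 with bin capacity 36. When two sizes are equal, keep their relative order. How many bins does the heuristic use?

Sorted descending: 25, 24, 24, 20, 12, 12, 9, 8, 7, 6, 4.
  25 → bin 1 (new)  [load 25/36]
  24 → bin 2 (new)  [load 24/36]
  24 → bin 3 (new)  [load 24/36]
  20 → bin 4 (new)  [load 20/36]
  12 → bin 2  [load 36/36]
  12 → bin 3  [load 36/36]
  9 → bin 1  [load 34/36]
  8 → bin 4  [load 28/36]
  7 → bin 4  [load 35/36]
  6 → bin 5 (new)  [load 6/36]
  4 → bin 5  [load 10/36]
5 bins opened.

5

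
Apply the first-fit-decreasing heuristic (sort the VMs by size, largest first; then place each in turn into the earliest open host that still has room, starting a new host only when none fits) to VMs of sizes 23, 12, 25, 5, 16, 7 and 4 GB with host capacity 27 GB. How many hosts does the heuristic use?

4

Sorted descending: 25, 23, 16, 12, 7, 5, 4.
  25 → host 1 (new)  [load 25/27]
  23 → host 2 (new)  [load 23/27]
  16 → host 3 (new)  [load 16/27]
  12 → host 4 (new)  [load 12/27]
  7 → host 3  [load 23/27]
  5 → host 4  [load 17/27]
  4 → host 2  [load 27/27]
4 hosts opened.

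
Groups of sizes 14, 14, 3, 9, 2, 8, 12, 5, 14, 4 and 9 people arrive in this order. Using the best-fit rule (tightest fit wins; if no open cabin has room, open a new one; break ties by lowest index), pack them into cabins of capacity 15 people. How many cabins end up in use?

  14 → cabin 1 (new)  [load 14/15]
  14 → cabin 2 (new)  [load 14/15]
  3 → cabin 3 (new)  [load 3/15]
  9 → cabin 3  [load 12/15]
  2 → cabin 3  [load 14/15]
  8 → cabin 4 (new)  [load 8/15]
  12 → cabin 5 (new)  [load 12/15]
  5 → cabin 4  [load 13/15]
  14 → cabin 6 (new)  [load 14/15]
  4 → cabin 7 (new)  [load 4/15]
  9 → cabin 7  [load 13/15]
7 cabins opened.

7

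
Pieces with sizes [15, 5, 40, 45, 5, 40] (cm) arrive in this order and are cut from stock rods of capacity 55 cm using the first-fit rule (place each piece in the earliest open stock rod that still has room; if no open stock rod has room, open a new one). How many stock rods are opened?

  15 → stock rod 1 (new)  [load 15/55]
  5 → stock rod 1  [load 20/55]
  40 → stock rod 2 (new)  [load 40/55]
  45 → stock rod 3 (new)  [load 45/55]
  5 → stock rod 1  [load 25/55]
  40 → stock rod 4 (new)  [load 40/55]
4 stock rods opened.

4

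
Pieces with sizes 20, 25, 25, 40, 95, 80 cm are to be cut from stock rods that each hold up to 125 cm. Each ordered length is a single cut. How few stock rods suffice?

Total = 95 + 80 + 40 + 25 + 25 + 20 = 285 cm.
Lower bound: ⌈285/125⌉ = 3 stock rods.
A packing using 3 stock rods:
  stock rod 1: 95 + 25 = 120
  stock rod 2: 80 + 40 = 120
  stock rod 3: 25 + 20 = 45
This matches the lower bound, so 3 is optimal.

3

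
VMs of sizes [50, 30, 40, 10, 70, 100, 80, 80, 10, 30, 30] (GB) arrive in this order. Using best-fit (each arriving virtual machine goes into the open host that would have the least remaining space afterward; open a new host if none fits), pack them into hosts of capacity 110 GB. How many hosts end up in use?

5

  50 → host 1 (new)  [load 50/110]
  30 → host 1  [load 80/110]
  40 → host 2 (new)  [load 40/110]
  10 → host 1  [load 90/110]
  70 → host 2  [load 110/110]
  100 → host 3 (new)  [load 100/110]
  80 → host 4 (new)  [load 80/110]
  80 → host 5 (new)  [load 80/110]
  10 → host 3  [load 110/110]
  30 → host 4  [load 110/110]
  30 → host 5  [load 110/110]
5 hosts opened.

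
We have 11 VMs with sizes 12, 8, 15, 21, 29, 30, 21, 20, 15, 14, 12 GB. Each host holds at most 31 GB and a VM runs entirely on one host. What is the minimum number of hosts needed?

8

Total = 30 + 29 + 21 + 21 + 20 + 15 + 15 + 14 + 12 + 12 + 8 = 197 GB.
Lower bound: ⌈197/31⌉ = 7 hosts.
A packing using 8 hosts:
  host 1: 30 = 30
  host 2: 29 = 29
  host 3: 21 + 8 = 29
  host 4: 21 = 21
  host 5: 20 = 20
  host 6: 15 + 15 = 30
  host 7: 14 + 12 = 26
  host 8: 12 = 12
No arrangement into 7 hosts stays within capacity, so 8 is optimal.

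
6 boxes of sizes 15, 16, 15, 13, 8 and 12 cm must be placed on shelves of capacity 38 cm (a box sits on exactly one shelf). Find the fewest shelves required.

3

Total = 16 + 15 + 15 + 13 + 12 + 8 = 79 cm.
Lower bound: ⌈79/38⌉ = 3 shelves.
A packing using 3 shelves:
  shelf 1: 16 + 15 = 31
  shelf 2: 15 + 13 + 8 = 36
  shelf 3: 12 = 12
This matches the lower bound, so 3 is optimal.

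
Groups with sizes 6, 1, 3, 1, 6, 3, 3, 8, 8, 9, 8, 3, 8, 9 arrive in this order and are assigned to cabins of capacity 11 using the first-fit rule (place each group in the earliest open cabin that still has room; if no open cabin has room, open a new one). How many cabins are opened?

8

  6 → cabin 1 (new)  [load 6/11]
  1 → cabin 1  [load 7/11]
  3 → cabin 1  [load 10/11]
  1 → cabin 1  [load 11/11]
  6 → cabin 2 (new)  [load 6/11]
  3 → cabin 2  [load 9/11]
  3 → cabin 3 (new)  [load 3/11]
  8 → cabin 3  [load 11/11]
  8 → cabin 4 (new)  [load 8/11]
  9 → cabin 5 (new)  [load 9/11]
  8 → cabin 6 (new)  [load 8/11]
  3 → cabin 4  [load 11/11]
  8 → cabin 7 (new)  [load 8/11]
  9 → cabin 8 (new)  [load 9/11]
8 cabins opened.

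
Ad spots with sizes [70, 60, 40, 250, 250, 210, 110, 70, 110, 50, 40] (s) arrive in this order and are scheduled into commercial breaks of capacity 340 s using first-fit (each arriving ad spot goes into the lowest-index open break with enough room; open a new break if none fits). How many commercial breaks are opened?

4

  70 → break 1 (new)  [load 70/340]
  60 → break 1  [load 130/340]
  40 → break 1  [load 170/340]
  250 → break 2 (new)  [load 250/340]
  250 → break 3 (new)  [load 250/340]
  210 → break 4 (new)  [load 210/340]
  110 → break 1  [load 280/340]
  70 → break 2  [load 320/340]
  110 → break 4  [load 320/340]
  50 → break 1  [load 330/340]
  40 → break 3  [load 290/340]
4 commercial breaks opened.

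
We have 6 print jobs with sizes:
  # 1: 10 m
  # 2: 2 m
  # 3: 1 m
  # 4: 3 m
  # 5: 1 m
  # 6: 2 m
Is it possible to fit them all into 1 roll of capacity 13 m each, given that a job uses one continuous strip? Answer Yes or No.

No

Total = 19 m; ⌈19/13⌉ = 2.
At least 2 paper rolls are required, but only 1 is allowed.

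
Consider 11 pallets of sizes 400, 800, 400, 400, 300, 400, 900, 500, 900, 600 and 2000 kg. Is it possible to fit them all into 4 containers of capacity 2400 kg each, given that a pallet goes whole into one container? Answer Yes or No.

Yes

A valid assignment using 4 containers:
  container 1: 2000 + 400 = 2400
  container 2: 900 + 900 + 600 = 2400
  container 3: 800 + 500 + 400 + 400 + 300 = 2400
  container 4: 400 = 400
Every load is within 2400 kg, so 4 containers suffice.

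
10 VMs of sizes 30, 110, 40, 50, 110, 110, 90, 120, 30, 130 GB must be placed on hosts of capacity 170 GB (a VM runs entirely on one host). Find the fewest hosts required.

6

Total = 130 + 120 + 110 + 110 + 110 + 90 + 50 + 40 + 30 + 30 = 820 GB.
Lower bound: ⌈820/170⌉ = 5 hosts.
Also, 6 VMs each exceed 85 GB, and no two of those can share a host, so at least 6 hosts are needed.
A packing using 6 hosts:
  host 1: 130 + 40 = 170
  host 2: 120 + 50 = 170
  host 3: 110 + 30 + 30 = 170
  host 4: 110 = 110
  host 5: 110 = 110
  host 6: 90 = 90
This matches the lower bound, so 6 is optimal.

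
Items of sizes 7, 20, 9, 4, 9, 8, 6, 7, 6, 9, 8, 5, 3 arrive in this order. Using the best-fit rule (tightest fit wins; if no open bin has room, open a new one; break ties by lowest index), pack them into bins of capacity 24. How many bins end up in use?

  7 → bin 1 (new)  [load 7/24]
  20 → bin 2 (new)  [load 20/24]
  9 → bin 1  [load 16/24]
  4 → bin 2  [load 24/24]
  9 → bin 3 (new)  [load 9/24]
  8 → bin 1  [load 24/24]
  6 → bin 3  [load 15/24]
  7 → bin 3  [load 22/24]
  6 → bin 4 (new)  [load 6/24]
  9 → bin 4  [load 15/24]
  8 → bin 4  [load 23/24]
  5 → bin 5 (new)  [load 5/24]
  3 → bin 5  [load 8/24]
5 bins opened.

5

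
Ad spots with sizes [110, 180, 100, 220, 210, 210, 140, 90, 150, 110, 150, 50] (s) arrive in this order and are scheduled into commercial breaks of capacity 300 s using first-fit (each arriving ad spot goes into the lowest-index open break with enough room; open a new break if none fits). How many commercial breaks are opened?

  110 → break 1 (new)  [load 110/300]
  180 → break 1  [load 290/300]
  100 → break 2 (new)  [load 100/300]
  220 → break 3 (new)  [load 220/300]
  210 → break 4 (new)  [load 210/300]
  210 → break 5 (new)  [load 210/300]
  140 → break 2  [load 240/300]
  90 → break 4  [load 300/300]
  150 → break 6 (new)  [load 150/300]
  110 → break 6  [load 260/300]
  150 → break 7 (new)  [load 150/300]
  50 → break 2  [load 290/300]
7 commercial breaks opened.

7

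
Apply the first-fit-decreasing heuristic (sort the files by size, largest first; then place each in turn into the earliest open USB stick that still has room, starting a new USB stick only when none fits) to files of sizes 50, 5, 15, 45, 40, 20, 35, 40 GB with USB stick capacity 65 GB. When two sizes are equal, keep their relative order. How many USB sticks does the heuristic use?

5

Sorted descending: 50, 45, 40, 40, 35, 20, 15, 5.
  50 → USB stick 1 (new)  [load 50/65]
  45 → USB stick 2 (new)  [load 45/65]
  40 → USB stick 3 (new)  [load 40/65]
  40 → USB stick 4 (new)  [load 40/65]
  35 → USB stick 5 (new)  [load 35/65]
  20 → USB stick 2  [load 65/65]
  15 → USB stick 1  [load 65/65]
  5 → USB stick 3  [load 45/65]
5 USB sticks opened.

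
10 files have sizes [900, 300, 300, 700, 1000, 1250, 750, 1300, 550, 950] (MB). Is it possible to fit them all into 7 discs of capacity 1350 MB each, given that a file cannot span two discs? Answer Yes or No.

A valid assignment using 7 discs:
  disc 1: 1300 = 1300
  disc 2: 1250 = 1250
  disc 3: 1000 + 300 = 1300
  disc 4: 950 + 300 = 1250
  disc 5: 900 = 900
  disc 6: 750 + 550 = 1300
  disc 7: 700 = 700
Every load is within 1350 MB, so 7 discs suffice.

Yes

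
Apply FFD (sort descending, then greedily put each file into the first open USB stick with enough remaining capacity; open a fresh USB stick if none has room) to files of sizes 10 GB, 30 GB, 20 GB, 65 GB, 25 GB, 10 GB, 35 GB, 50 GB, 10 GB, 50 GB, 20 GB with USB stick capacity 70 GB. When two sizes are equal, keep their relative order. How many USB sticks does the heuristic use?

5

Sorted descending: 65, 50, 50, 35, 30, 25, 20, 20, 10, 10, 10.
  65 → USB stick 1 (new)  [load 65/70]
  50 → USB stick 2 (new)  [load 50/70]
  50 → USB stick 3 (new)  [load 50/70]
  35 → USB stick 4 (new)  [load 35/70]
  30 → USB stick 4  [load 65/70]
  25 → USB stick 5 (new)  [load 25/70]
  20 → USB stick 2  [load 70/70]
  20 → USB stick 3  [load 70/70]
  10 → USB stick 5  [load 35/70]
  10 → USB stick 5  [load 45/70]
  10 → USB stick 5  [load 55/70]
5 USB sticks opened.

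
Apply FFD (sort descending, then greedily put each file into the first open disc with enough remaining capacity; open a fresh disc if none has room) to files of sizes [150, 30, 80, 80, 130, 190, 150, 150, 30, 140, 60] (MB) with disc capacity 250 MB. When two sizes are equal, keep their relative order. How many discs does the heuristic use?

6

Sorted descending: 190, 150, 150, 150, 140, 130, 80, 80, 60, 30, 30.
  190 → disc 1 (new)  [load 190/250]
  150 → disc 2 (new)  [load 150/250]
  150 → disc 3 (new)  [load 150/250]
  150 → disc 4 (new)  [load 150/250]
  140 → disc 5 (new)  [load 140/250]
  130 → disc 6 (new)  [load 130/250]
  80 → disc 2  [load 230/250]
  80 → disc 3  [load 230/250]
  60 → disc 1  [load 250/250]
  30 → disc 4  [load 180/250]
  30 → disc 4  [load 210/250]
6 discs opened.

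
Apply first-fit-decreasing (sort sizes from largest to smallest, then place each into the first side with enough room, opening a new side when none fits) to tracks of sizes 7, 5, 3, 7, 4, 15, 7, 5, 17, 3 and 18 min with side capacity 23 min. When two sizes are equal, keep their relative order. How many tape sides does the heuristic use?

Sorted descending: 18, 17, 15, 7, 7, 7, 5, 5, 4, 3, 3.
  18 → side 1 (new)  [load 18/23]
  17 → side 2 (new)  [load 17/23]
  15 → side 3 (new)  [load 15/23]
  7 → side 3  [load 22/23]
  7 → side 4 (new)  [load 7/23]
  7 → side 4  [load 14/23]
  5 → side 1  [load 23/23]
  5 → side 2  [load 22/23]
  4 → side 4  [load 18/23]
  3 → side 4  [load 21/23]
  3 → side 5 (new)  [load 3/23]
5 tape sides opened.

5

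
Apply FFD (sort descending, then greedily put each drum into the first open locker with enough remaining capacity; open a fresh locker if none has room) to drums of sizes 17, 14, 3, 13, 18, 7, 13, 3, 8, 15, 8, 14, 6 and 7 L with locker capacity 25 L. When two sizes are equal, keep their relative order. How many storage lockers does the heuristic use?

7

Sorted descending: 18, 17, 15, 14, 14, 13, 13, 8, 8, 7, 7, 6, 3, 3.
  18 → locker 1 (new)  [load 18/25]
  17 → locker 2 (new)  [load 17/25]
  15 → locker 3 (new)  [load 15/25]
  14 → locker 4 (new)  [load 14/25]
  14 → locker 5 (new)  [load 14/25]
  13 → locker 6 (new)  [load 13/25]
  13 → locker 7 (new)  [load 13/25]
  8 → locker 2  [load 25/25]
  8 → locker 3  [load 23/25]
  7 → locker 1  [load 25/25]
  7 → locker 4  [load 21/25]
  6 → locker 5  [load 20/25]
  3 → locker 4  [load 24/25]
  3 → locker 5  [load 23/25]
7 storage lockers opened.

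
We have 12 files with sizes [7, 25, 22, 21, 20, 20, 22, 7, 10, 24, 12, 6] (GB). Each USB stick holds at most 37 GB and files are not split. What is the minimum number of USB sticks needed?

7

Total = 25 + 24 + 22 + 22 + 21 + 20 + 20 + 12 + 10 + 7 + 7 + 6 = 196 GB.
Lower bound: ⌈196/37⌉ = 6 USB sticks.
Also, 7 files each exceed 37/2 GB, and no two of those can share a USB stick, so at least 7 USB sticks are needed.
A packing using 7 USB sticks:
  USB stick 1: 25 + 12 = 37
  USB stick 2: 24 + 10 = 34
  USB stick 3: 22 + 7 + 7 = 36
  USB stick 4: 22 + 6 = 28
  USB stick 5: 21 = 21
  USB stick 6: 20 = 20
  USB stick 7: 20 = 20
This matches the lower bound, so 7 is optimal.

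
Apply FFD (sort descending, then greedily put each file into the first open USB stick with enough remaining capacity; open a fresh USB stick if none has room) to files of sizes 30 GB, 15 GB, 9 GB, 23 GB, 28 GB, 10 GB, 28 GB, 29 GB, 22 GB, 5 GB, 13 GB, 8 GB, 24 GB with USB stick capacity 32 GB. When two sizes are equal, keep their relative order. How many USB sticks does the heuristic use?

9

Sorted descending: 30, 29, 28, 28, 24, 23, 22, 15, 13, 10, 9, 8, 5.
  30 → USB stick 1 (new)  [load 30/32]
  29 → USB stick 2 (new)  [load 29/32]
  28 → USB stick 3 (new)  [load 28/32]
  28 → USB stick 4 (new)  [load 28/32]
  24 → USB stick 5 (new)  [load 24/32]
  23 → USB stick 6 (new)  [load 23/32]
  22 → USB stick 7 (new)  [load 22/32]
  15 → USB stick 8 (new)  [load 15/32]
  13 → USB stick 8  [load 28/32]
  10 → USB stick 7  [load 32/32]
  9 → USB stick 6  [load 32/32]
  8 → USB stick 5  [load 32/32]
  5 → USB stick 9 (new)  [load 5/32]
9 USB sticks opened.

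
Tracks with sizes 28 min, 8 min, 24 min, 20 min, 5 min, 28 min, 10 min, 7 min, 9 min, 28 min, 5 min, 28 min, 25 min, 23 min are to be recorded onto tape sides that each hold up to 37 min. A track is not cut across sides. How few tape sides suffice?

8

Total = 28 + 28 + 28 + 28 + 25 + 24 + 23 + 20 + 10 + 9 + 8 + 7 + 5 + 5 = 248 min.
Lower bound: ⌈248/37⌉ = 7 tape sides.
Also, 8 tracks each exceed 37/2 min, and no two of those can share a side, so at least 8 tape sides are needed.
A packing using 8 tape sides:
  side 1: 28 + 9 = 37
  side 2: 28 + 8 = 36
  side 3: 28 + 7 = 35
  side 4: 28 + 5 = 33
  side 5: 25 + 10 = 35
  side 6: 24 + 5 = 29
  side 7: 23 = 23
  side 8: 20 = 20
This matches the lower bound, so 8 is optimal.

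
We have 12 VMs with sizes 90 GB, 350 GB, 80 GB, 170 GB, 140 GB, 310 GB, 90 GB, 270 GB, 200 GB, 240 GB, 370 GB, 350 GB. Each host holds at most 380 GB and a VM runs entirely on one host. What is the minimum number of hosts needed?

Total = 370 + 350 + 350 + 310 + 270 + 240 + 200 + 170 + 140 + 90 + 90 + 80 = 2660 GB.
Lower bound: ⌈2660/380⌉ = 7 hosts.
A packing using 8 hosts:
  host 1: 370 = 370
  host 2: 350 = 350
  host 3: 350 = 350
  host 4: 310 = 310
  host 5: 270 + 90 = 360
  host 6: 240 + 140 = 380
  host 7: 200 + 170 = 370
  host 8: 90 + 80 = 170
No arrangement into 7 hosts stays within capacity, so 8 is optimal.

8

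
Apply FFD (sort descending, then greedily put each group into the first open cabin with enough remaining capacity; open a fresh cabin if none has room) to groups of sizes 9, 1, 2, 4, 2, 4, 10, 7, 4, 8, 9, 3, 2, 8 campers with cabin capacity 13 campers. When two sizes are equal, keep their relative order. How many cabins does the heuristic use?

6

Sorted descending: 10, 9, 9, 8, 8, 7, 4, 4, 4, 3, 2, 2, 2, 1.
  10 → cabin 1 (new)  [load 10/13]
  9 → cabin 2 (new)  [load 9/13]
  9 → cabin 3 (new)  [load 9/13]
  8 → cabin 4 (new)  [load 8/13]
  8 → cabin 5 (new)  [load 8/13]
  7 → cabin 6 (new)  [load 7/13]
  4 → cabin 2  [load 13/13]
  4 → cabin 3  [load 13/13]
  4 → cabin 4  [load 12/13]
  3 → cabin 1  [load 13/13]
  2 → cabin 5  [load 10/13]
  2 → cabin 5  [load 12/13]
  2 → cabin 6  [load 9/13]
  1 → cabin 4  [load 13/13]
6 cabins opened.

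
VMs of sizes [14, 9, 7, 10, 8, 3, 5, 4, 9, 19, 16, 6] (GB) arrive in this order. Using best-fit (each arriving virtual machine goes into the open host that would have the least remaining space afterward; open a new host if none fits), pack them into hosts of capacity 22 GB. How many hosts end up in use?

  14 → host 1 (new)  [load 14/22]
  9 → host 2 (new)  [load 9/22]
  7 → host 1  [load 21/22]
  10 → host 2  [load 19/22]
  8 → host 3 (new)  [load 8/22]
  3 → host 2  [load 22/22]
  5 → host 3  [load 13/22]
  4 → host 3  [load 17/22]
  9 → host 4 (new)  [load 9/22]
  19 → host 5 (new)  [load 19/22]
  16 → host 6 (new)  [load 16/22]
  6 → host 6  [load 22/22]
6 hosts opened.

6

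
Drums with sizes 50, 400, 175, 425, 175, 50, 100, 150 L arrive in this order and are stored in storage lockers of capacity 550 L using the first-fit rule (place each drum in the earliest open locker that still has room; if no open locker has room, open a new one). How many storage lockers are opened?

4

  50 → locker 1 (new)  [load 50/550]
  400 → locker 1  [load 450/550]
  175 → locker 2 (new)  [load 175/550]
  425 → locker 3 (new)  [load 425/550]
  175 → locker 2  [load 350/550]
  50 → locker 1  [load 500/550]
  100 → locker 2  [load 450/550]
  150 → locker 4 (new)  [load 150/550]
4 storage lockers opened.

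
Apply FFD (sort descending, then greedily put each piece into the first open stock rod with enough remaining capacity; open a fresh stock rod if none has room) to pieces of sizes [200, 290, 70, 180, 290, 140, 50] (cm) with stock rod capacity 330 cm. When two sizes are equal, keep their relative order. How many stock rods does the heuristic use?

Sorted descending: 290, 290, 200, 180, 140, 70, 50.
  290 → stock rod 1 (new)  [load 290/330]
  290 → stock rod 2 (new)  [load 290/330]
  200 → stock rod 3 (new)  [load 200/330]
  180 → stock rod 4 (new)  [load 180/330]
  140 → stock rod 4  [load 320/330]
  70 → stock rod 3  [load 270/330]
  50 → stock rod 3  [load 320/330]
4 stock rods opened.

4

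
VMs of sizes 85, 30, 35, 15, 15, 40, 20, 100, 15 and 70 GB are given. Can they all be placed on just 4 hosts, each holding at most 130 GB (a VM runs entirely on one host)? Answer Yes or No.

A valid assignment using 4 hosts:
  host 1: 100 + 30 = 130
  host 2: 85 + 40 = 125
  host 3: 70 + 35 + 20 = 125
  host 4: 15 + 15 + 15 = 45
Every load is within 130 GB, so 4 hosts suffice.

Yes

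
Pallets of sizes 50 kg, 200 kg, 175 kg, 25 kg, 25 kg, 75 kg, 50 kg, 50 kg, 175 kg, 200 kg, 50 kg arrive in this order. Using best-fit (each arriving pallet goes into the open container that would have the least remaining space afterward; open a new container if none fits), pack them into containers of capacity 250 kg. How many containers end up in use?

5

  50 → container 1 (new)  [load 50/250]
  200 → container 1  [load 250/250]
  175 → container 2 (new)  [load 175/250]
  25 → container 2  [load 200/250]
  25 → container 2  [load 225/250]
  75 → container 3 (new)  [load 75/250]
  50 → container 3  [load 125/250]
  50 → container 3  [load 175/250]
  175 → container 4 (new)  [load 175/250]
  200 → container 5 (new)  [load 200/250]
  50 → container 5  [load 250/250]
5 containers opened.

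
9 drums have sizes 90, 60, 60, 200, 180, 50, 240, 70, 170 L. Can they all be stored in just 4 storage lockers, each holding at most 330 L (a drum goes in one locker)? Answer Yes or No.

A valid assignment using 4 storage lockers:
  locker 1: 240 + 90 = 330
  locker 2: 200 + 70 + 60 = 330
  locker 3: 180 + 60 + 50 = 290
  locker 4: 170 = 170
Every load is within 330 L, so 4 storage lockers suffice.

Yes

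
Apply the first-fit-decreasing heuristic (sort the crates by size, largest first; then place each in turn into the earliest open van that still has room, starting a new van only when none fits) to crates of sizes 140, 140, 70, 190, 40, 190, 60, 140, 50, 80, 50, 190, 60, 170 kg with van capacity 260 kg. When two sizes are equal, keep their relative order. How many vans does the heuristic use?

Sorted descending: 190, 190, 190, 170, 140, 140, 140, 80, 70, 60, 60, 50, 50, 40.
  190 → van 1 (new)  [load 190/260]
  190 → van 2 (new)  [load 190/260]
  190 → van 3 (new)  [load 190/260]
  170 → van 4 (new)  [load 170/260]
  140 → van 5 (new)  [load 140/260]
  140 → van 6 (new)  [load 140/260]
  140 → van 7 (new)  [load 140/260]
  80 → van 4  [load 250/260]
  70 → van 1  [load 260/260]
  60 → van 2  [load 250/260]
  60 → van 3  [load 250/260]
  50 → van 5  [load 190/260]
  50 → van 5  [load 240/260]
  40 → van 6  [load 180/260]
7 vans opened.

7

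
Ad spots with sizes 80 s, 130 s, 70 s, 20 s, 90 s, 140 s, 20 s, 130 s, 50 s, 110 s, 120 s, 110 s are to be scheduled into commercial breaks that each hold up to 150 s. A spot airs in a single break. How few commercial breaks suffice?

8

Total = 140 + 130 + 130 + 120 + 110 + 110 + 90 + 80 + 70 + 50 + 20 + 20 = 1070 s.
Lower bound: ⌈1070/150⌉ = 8 commercial breaks.
A packing using 8 commercial breaks:
  break 1: 140 = 140
  break 2: 130 + 20 = 150
  break 3: 130 + 20 = 150
  break 4: 120 = 120
  break 5: 110 = 110
  break 6: 110 = 110
  break 7: 90 + 50 = 140
  break 8: 80 + 70 = 150
This matches the lower bound, so 8 is optimal.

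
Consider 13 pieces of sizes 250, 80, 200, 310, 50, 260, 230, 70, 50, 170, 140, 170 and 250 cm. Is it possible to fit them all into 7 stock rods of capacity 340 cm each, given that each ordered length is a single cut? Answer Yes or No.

A valid assignment using 7 stock rods:
  stock rod 1: 310 = 310
  stock rod 2: 260 + 80 = 340
  stock rod 3: 250 + 70 = 320
  stock rod 4: 250 + 50 = 300
  stock rod 5: 230 + 50 = 280
  stock rod 6: 200 + 140 = 340
  stock rod 7: 170 + 170 = 340
Every load is within 340 cm, so 7 stock rods suffice.

Yes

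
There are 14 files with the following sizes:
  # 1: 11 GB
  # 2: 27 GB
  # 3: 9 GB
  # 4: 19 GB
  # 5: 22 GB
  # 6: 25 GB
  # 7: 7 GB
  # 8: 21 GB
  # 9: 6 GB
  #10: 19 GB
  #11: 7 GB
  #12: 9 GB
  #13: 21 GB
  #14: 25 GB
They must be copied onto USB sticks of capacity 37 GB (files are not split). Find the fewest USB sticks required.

8

Total = 27 + 25 + 25 + 22 + 21 + 21 + 19 + 19 + 11 + 9 + 9 + 7 + 7 + 6 = 228 GB.
Lower bound: ⌈228/37⌉ = 7 USB sticks.
Also, 8 files each exceed 37/2 GB, and no two of those can share a USB stick, so at least 8 USB sticks are needed.
A packing using 8 USB sticks:
  USB stick 1: 27 + 9 = 36
  USB stick 2: 25 + 11 = 36
  USB stick 3: 25 + 9 = 34
  USB stick 4: 22 + 7 + 7 = 36
  USB stick 5: 21 + 6 = 27
  USB stick 6: 21 = 21
  USB stick 7: 19 = 19
  USB stick 8: 19 = 19
This matches the lower bound, so 8 is optimal.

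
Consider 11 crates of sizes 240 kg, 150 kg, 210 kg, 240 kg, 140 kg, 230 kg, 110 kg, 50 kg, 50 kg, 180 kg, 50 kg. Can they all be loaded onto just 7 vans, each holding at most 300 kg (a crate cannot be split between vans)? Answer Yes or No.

Yes

A valid assignment using 6 vans:
  van 1: 240 + 50 = 290
  van 2: 240 + 50 = 290
  van 3: 230 + 50 = 280
  van 4: 210 = 210
  van 5: 180 + 110 = 290
  van 6: 150 + 140 = 290
That uses only 6 ≤ 7, so 7 vans are enough.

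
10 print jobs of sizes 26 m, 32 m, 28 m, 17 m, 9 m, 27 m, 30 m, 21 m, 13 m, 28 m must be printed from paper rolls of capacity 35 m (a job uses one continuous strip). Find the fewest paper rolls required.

8

Total = 32 + 30 + 28 + 28 + 27 + 26 + 21 + 17 + 13 + 9 = 231 m.
Lower bound: ⌈231/35⌉ = 7 paper rolls.
A packing using 8 paper rolls:
  roll 1: 32 = 32
  roll 2: 30 = 30
  roll 3: 28 = 28
  roll 4: 28 = 28
  roll 5: 27 = 27
  roll 6: 26 + 9 = 35
  roll 7: 21 + 13 = 34
  roll 8: 17 = 17
No arrangement into 7 paper rolls stays within capacity, so 8 is optimal.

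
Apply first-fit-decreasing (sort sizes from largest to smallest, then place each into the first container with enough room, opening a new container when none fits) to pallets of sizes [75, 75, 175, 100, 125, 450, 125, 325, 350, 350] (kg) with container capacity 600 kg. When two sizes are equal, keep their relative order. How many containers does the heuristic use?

Sorted descending: 450, 350, 350, 325, 175, 125, 125, 100, 75, 75.
  450 → container 1 (new)  [load 450/600]
  350 → container 2 (new)  [load 350/600]
  350 → container 3 (new)  [load 350/600]
  325 → container 4 (new)  [load 325/600]
  175 → container 2  [load 525/600]
  125 → container 1  [load 575/600]
  125 → container 3  [load 475/600]
  100 → container 3  [load 575/600]
  75 → container 2  [load 600/600]
  75 → container 4  [load 400/600]
4 containers opened.

4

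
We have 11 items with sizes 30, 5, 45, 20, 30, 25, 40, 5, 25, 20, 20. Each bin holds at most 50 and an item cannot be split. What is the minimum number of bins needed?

6

Total = 45 + 40 + 30 + 30 + 25 + 25 + 20 + 20 + 20 + 5 + 5 = 265.
Lower bound: ⌈265/50⌉ = 6 bins.
A packing using 6 bins:
  bin 1: 45 + 5 = 50
  bin 2: 40 + 5 = 45
  bin 3: 30 + 20 = 50
  bin 4: 30 + 20 = 50
  bin 5: 25 + 25 = 50
  bin 6: 20 = 20
This matches the lower bound, so 6 is optimal.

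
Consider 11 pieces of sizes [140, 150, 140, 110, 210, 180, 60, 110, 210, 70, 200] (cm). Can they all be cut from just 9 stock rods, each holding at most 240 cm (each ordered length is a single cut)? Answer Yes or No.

A valid assignment using 8 stock rods:
  stock rod 1: 210 = 210
  stock rod 2: 210 = 210
  stock rod 3: 200 = 200
  stock rod 4: 180 + 60 = 240
  stock rod 5: 150 + 70 = 220
  stock rod 6: 140 = 140
  stock rod 7: 140 = 140
  stock rod 8: 110 + 110 = 220
That uses only 8 ≤ 9, so 9 stock rods are enough.

Yes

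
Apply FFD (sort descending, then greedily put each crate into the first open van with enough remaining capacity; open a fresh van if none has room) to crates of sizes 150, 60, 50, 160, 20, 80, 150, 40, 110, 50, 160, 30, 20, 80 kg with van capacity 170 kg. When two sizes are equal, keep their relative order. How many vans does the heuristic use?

Sorted descending: 160, 160, 150, 150, 110, 80, 80, 60, 50, 50, 40, 30, 20, 20.
  160 → van 1 (new)  [load 160/170]
  160 → van 2 (new)  [load 160/170]
  150 → van 3 (new)  [load 150/170]
  150 → van 4 (new)  [load 150/170]
  110 → van 5 (new)  [load 110/170]
  80 → van 6 (new)  [load 80/170]
  80 → van 6  [load 160/170]
  60 → van 5  [load 170/170]
  50 → van 7 (new)  [load 50/170]
  50 → van 7  [load 100/170]
  40 → van 7  [load 140/170]
  30 → van 7  [load 170/170]
  20 → van 3  [load 170/170]
  20 → van 4  [load 170/170]
7 vans opened.

7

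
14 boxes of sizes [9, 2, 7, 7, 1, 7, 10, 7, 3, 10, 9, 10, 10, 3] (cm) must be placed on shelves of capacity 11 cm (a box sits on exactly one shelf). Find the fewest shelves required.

Total = 10 + 10 + 10 + 10 + 9 + 9 + 7 + 7 + 7 + 7 + 3 + 3 + 2 + 1 = 95 cm.
Lower bound: ⌈95/11⌉ = 9 shelves.
Also, 10 boxes each exceed 11/2 cm, and no two of those can share a shelf, so at least 10 shelves are needed.
A packing using 10 shelves:
  shelf 1: 10 + 1 = 11
  shelf 2: 10 = 10
  shelf 3: 10 = 10
  shelf 4: 10 = 10
  shelf 5: 9 + 2 = 11
  shelf 6: 9 = 9
  shelf 7: 7 + 3 = 10
  shelf 8: 7 + 3 = 10
  shelf 9: 7 = 7
  shelf 10: 7 = 7
This matches the lower bound, so 10 is optimal.

10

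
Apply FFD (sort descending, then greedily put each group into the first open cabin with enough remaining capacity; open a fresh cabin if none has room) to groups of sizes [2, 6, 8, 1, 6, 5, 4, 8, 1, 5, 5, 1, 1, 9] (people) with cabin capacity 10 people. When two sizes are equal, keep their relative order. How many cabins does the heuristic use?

7

Sorted descending: 9, 8, 8, 6, 6, 5, 5, 5, 4, 2, 1, 1, 1, 1.
  9 → cabin 1 (new)  [load 9/10]
  8 → cabin 2 (new)  [load 8/10]
  8 → cabin 3 (new)  [load 8/10]
  6 → cabin 4 (new)  [load 6/10]
  6 → cabin 5 (new)  [load 6/10]
  5 → cabin 6 (new)  [load 5/10]
  5 → cabin 6  [load 10/10]
  5 → cabin 7 (new)  [load 5/10]
  4 → cabin 4  [load 10/10]
  2 → cabin 2  [load 10/10]
  1 → cabin 1  [load 10/10]
  1 → cabin 3  [load 9/10]
  1 → cabin 3  [load 10/10]
  1 → cabin 5  [load 7/10]
7 cabins opened.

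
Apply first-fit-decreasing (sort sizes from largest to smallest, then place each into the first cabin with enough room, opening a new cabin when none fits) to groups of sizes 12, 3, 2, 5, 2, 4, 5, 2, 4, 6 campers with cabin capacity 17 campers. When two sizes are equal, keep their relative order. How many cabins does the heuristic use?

3

Sorted descending: 12, 6, 5, 5, 4, 4, 3, 2, 2, 2.
  12 → cabin 1 (new)  [load 12/17]
  6 → cabin 2 (new)  [load 6/17]
  5 → cabin 1  [load 17/17]
  5 → cabin 2  [load 11/17]
  4 → cabin 2  [load 15/17]
  4 → cabin 3 (new)  [load 4/17]
  3 → cabin 3  [load 7/17]
  2 → cabin 2  [load 17/17]
  2 → cabin 3  [load 9/17]
  2 → cabin 3  [load 11/17]
3 cabins opened.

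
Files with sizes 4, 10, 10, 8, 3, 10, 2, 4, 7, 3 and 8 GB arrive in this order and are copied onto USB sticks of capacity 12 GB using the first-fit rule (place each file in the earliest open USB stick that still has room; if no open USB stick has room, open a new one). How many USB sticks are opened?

7

  4 → USB stick 1 (new)  [load 4/12]
  10 → USB stick 2 (new)  [load 10/12]
  10 → USB stick 3 (new)  [load 10/12]
  8 → USB stick 1  [load 12/12]
  3 → USB stick 4 (new)  [load 3/12]
  10 → USB stick 5 (new)  [load 10/12]
  2 → USB stick 2  [load 12/12]
  4 → USB stick 4  [load 7/12]
  7 → USB stick 6 (new)  [load 7/12]
  3 → USB stick 4  [load 10/12]
  8 → USB stick 7 (new)  [load 8/12]
7 USB sticks opened.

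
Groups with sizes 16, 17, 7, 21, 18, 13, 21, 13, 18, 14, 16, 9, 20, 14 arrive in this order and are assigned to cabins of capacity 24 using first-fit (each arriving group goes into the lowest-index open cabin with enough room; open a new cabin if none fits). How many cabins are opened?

  16 → cabin 1 (new)  [load 16/24]
  17 → cabin 2 (new)  [load 17/24]
  7 → cabin 1  [load 23/24]
  21 → cabin 3 (new)  [load 21/24]
  18 → cabin 4 (new)  [load 18/24]
  13 → cabin 5 (new)  [load 13/24]
  21 → cabin 6 (new)  [load 21/24]
  13 → cabin 7 (new)  [load 13/24]
  18 → cabin 8 (new)  [load 18/24]
  14 → cabin 9 (new)  [load 14/24]
  16 → cabin 10 (new)  [load 16/24]
  9 → cabin 5  [load 22/24]
  20 → cabin 11 (new)  [load 20/24]
  14 → cabin 12 (new)  [load 14/24]
12 cabins opened.

12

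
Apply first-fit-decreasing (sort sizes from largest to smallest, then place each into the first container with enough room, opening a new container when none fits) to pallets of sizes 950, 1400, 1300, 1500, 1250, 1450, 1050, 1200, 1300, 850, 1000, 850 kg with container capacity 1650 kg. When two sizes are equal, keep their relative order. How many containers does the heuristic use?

12

Sorted descending: 1500, 1450, 1400, 1300, 1300, 1250, 1200, 1050, 1000, 950, 850, 850.
  1500 → container 1 (new)  [load 1500/1650]
  1450 → container 2 (new)  [load 1450/1650]
  1400 → container 3 (new)  [load 1400/1650]
  1300 → container 4 (new)  [load 1300/1650]
  1300 → container 5 (new)  [load 1300/1650]
  1250 → container 6 (new)  [load 1250/1650]
  1200 → container 7 (new)  [load 1200/1650]
  1050 → container 8 (new)  [load 1050/1650]
  1000 → container 9 (new)  [load 1000/1650]
  950 → container 10 (new)  [load 950/1650]
  850 → container 11 (new)  [load 850/1650]
  850 → container 12 (new)  [load 850/1650]
12 containers opened.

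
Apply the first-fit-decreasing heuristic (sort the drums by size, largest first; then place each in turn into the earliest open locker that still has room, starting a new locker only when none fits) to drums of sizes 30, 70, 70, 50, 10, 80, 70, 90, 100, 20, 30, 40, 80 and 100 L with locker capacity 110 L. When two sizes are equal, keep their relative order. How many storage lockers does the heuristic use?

9

Sorted descending: 100, 100, 90, 80, 80, 70, 70, 70, 50, 40, 30, 30, 20, 10.
  100 → locker 1 (new)  [load 100/110]
  100 → locker 2 (new)  [load 100/110]
  90 → locker 3 (new)  [load 90/110]
  80 → locker 4 (new)  [load 80/110]
  80 → locker 5 (new)  [load 80/110]
  70 → locker 6 (new)  [load 70/110]
  70 → locker 7 (new)  [load 70/110]
  70 → locker 8 (new)  [load 70/110]
  50 → locker 9 (new)  [load 50/110]
  40 → locker 6  [load 110/110]
  30 → locker 4  [load 110/110]
  30 → locker 5  [load 110/110]
  20 → locker 3  [load 110/110]
  10 → locker 1  [load 110/110]
9 storage lockers opened.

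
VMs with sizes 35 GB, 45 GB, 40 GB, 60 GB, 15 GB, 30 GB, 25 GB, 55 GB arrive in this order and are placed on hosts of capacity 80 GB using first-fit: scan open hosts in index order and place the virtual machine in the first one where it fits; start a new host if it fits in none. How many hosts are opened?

  35 → host 1 (new)  [load 35/80]
  45 → host 1  [load 80/80]
  40 → host 2 (new)  [load 40/80]
  60 → host 3 (new)  [load 60/80]
  15 → host 2  [load 55/80]
  30 → host 4 (new)  [load 30/80]
  25 → host 2  [load 80/80]
  55 → host 5 (new)  [load 55/80]
5 hosts opened.

5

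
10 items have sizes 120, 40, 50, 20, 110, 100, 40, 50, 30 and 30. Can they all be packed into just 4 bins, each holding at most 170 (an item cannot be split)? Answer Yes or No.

A valid assignment using 4 bins:
  bin 1: 120 + 50 = 170
  bin 2: 110 + 50 = 160
  bin 3: 100 + 40 + 30 = 170
  bin 4: 40 + 30 + 20 = 90
Every load is within 170, so 4 bins suffice.

Yes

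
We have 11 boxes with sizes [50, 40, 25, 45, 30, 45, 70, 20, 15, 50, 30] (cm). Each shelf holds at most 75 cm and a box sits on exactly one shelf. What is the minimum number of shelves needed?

6

Total = 70 + 50 + 50 + 45 + 45 + 40 + 30 + 30 + 25 + 20 + 15 = 420 cm.
Lower bound: ⌈420/75⌉ = 6 shelves.
A packing using 6 shelves:
  shelf 1: 70 = 70
  shelf 2: 50 + 25 = 75
  shelf 3: 50 + 20 = 70
  shelf 4: 45 + 30 = 75
  shelf 5: 45 + 30 = 75
  shelf 6: 40 + 15 = 55
This matches the lower bound, so 6 is optimal.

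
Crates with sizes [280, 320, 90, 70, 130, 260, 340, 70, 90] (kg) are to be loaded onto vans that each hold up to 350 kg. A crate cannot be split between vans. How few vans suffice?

5

Total = 340 + 320 + 280 + 260 + 130 + 90 + 90 + 70 + 70 = 1650 kg.
Lower bound: ⌈1650/350⌉ = 5 vans.
A packing using 5 vans:
  van 1: 340 = 340
  van 2: 320 = 320
  van 3: 280 + 70 = 350
  van 4: 260 + 90 = 350
  van 5: 130 + 90 + 70 = 290
This matches the lower bound, so 5 is optimal.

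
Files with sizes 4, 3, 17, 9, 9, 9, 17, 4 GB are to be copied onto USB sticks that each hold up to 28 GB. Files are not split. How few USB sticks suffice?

3

Total = 17 + 17 + 9 + 9 + 9 + 4 + 4 + 3 = 72 GB.
Lower bound: ⌈72/28⌉ = 3 USB sticks.
A packing using 3 USB sticks:
  USB stick 1: 17 + 9 = 26
  USB stick 2: 17 + 9 = 26
  USB stick 3: 9 + 4 + 4 + 3 = 20
This matches the lower bound, so 3 is optimal.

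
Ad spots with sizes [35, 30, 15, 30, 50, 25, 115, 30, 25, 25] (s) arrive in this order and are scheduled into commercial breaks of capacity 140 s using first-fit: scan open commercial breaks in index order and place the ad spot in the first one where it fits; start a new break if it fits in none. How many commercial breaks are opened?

  35 → break 1 (new)  [load 35/140]
  30 → break 1  [load 65/140]
  15 → break 1  [load 80/140]
  30 → break 1  [load 110/140]
  50 → break 2 (new)  [load 50/140]
  25 → break 1  [load 135/140]
  115 → break 3 (new)  [load 115/140]
  30 → break 2  [load 80/140]
  25 → break 2  [load 105/140]
  25 → break 2  [load 130/140]
3 commercial breaks opened.

3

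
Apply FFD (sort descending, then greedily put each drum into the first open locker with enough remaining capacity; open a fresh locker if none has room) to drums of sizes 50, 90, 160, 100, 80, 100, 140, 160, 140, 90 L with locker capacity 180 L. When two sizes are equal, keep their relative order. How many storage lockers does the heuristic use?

Sorted descending: 160, 160, 140, 140, 100, 100, 90, 90, 80, 50.
  160 → locker 1 (new)  [load 160/180]
  160 → locker 2 (new)  [load 160/180]
  140 → locker 3 (new)  [load 140/180]
  140 → locker 4 (new)  [load 140/180]
  100 → locker 5 (new)  [load 100/180]
  100 → locker 6 (new)  [load 100/180]
  90 → locker 7 (new)  [load 90/180]
  90 → locker 7  [load 180/180]
  80 → locker 5  [load 180/180]
  50 → locker 6  [load 150/180]
7 storage lockers opened.

7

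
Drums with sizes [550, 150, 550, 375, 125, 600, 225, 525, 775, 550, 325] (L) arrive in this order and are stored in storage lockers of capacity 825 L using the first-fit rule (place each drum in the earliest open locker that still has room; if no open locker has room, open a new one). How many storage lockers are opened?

  550 → locker 1 (new)  [load 550/825]
  150 → locker 1  [load 700/825]
  550 → locker 2 (new)  [load 550/825]
  375 → locker 3 (new)  [load 375/825]
  125 → locker 1  [load 825/825]
  600 → locker 4 (new)  [load 600/825]
  225 → locker 2  [load 775/825]
  525 → locker 5 (new)  [load 525/825]
  775 → locker 6 (new)  [load 775/825]
  550 → locker 7 (new)  [load 550/825]
  325 → locker 3  [load 700/825]
7 storage lockers opened.

7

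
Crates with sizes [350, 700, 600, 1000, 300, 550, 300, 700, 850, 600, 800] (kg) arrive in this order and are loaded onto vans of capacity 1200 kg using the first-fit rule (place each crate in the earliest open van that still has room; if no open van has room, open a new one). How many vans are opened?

7

  350 → van 1 (new)  [load 350/1200]
  700 → van 1  [load 1050/1200]
  600 → van 2 (new)  [load 600/1200]
  1000 → van 3 (new)  [load 1000/1200]
  300 → van 2  [load 900/1200]
  550 → van 4 (new)  [load 550/1200]
  300 → van 2  [load 1200/1200]
  700 → van 5 (new)  [load 700/1200]
  850 → van 6 (new)  [load 850/1200]
  600 → van 4  [load 1150/1200]
  800 → van 7 (new)  [load 800/1200]
7 vans opened.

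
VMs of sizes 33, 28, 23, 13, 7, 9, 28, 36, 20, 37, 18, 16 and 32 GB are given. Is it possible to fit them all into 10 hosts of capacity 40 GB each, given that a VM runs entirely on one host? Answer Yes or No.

Yes

A valid assignment using 9 hosts:
  host 1: 37 = 37
  host 2: 36 = 36
  host 3: 33 + 7 = 40
  host 4: 32 = 32
  host 5: 28 + 9 = 37
  host 6: 28 = 28
  host 7: 23 + 16 = 39
  host 8: 20 + 18 = 38
  host 9: 13 = 13
That uses only 9 ≤ 10, so 10 hosts are enough.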